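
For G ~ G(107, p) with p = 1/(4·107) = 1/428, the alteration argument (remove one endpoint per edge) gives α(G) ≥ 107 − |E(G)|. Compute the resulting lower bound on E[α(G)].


E[|E(G)|] = C(107, 2)·p = 5671 · (1/428) = 53/4.
E[α(G)] ≥ n − E[|E(G)|] = 107 − 53/4 = 375/4.
Numerically: ≈ 93.75000.
(This is only a lower bound; the true E[α(G)] may be larger.)

E[α(G)] ≥ 375/4 ≈ 93.75000.


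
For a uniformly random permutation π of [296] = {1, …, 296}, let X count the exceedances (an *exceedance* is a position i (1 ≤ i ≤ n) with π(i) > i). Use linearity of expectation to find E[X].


Write X = Σ_{i=1}^{296} X_i, where X_i = 1_{π(i) > i}.
For each fixed i, π(i) is uniform over {1, …, 296} (marginal of a uniform permutation), so P[π(i) > i] = (n − i)/n. Summing: Σ_{i=1}^{296} (n − i)/n = (0 + 1 + … + 295)/296 = 296(296 − 1)/(2·296) = (296 − 1)/2.
Hence E[X] = Σ_{i=1}^{296} (296 − i)/296 = 295/2 ≈ 147.5000.

E[X] = 295/2 = 147.5000.


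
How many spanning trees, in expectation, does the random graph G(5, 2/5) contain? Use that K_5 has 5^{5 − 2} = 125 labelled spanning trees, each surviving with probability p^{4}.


K_5 has 5^{5 − 2} = 125 labelled spanning trees.
For each such spanning tree H, let X_H = 1 if all 4 edges of H are present in G. Then P[X_H = 1] = p^{4} = (2/5)^{4} = 16/625.
Summing the indicators: E[X] = Σ_H E[X_H] = 125 · p^{4} = 125 · 16/625 = 16/5.
Numerically: E[X] ≈ 3.2.

E[X] = 125 · (2/5)^{4} = 16/5 ≈ 3.2.


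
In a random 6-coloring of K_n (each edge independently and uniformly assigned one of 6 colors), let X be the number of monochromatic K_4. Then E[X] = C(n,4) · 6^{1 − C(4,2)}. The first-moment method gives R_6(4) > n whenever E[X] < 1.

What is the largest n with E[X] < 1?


We need C(n, 4) · 6^{1 − 6} < 1, i.e. C(n, 4) < 6^{6 − 1} = 7776.
Check values of n near the boundary:
  n = 19: C(19, 4) = 3876; 3876 < 7776? YES
  n = 20: C(20, 4) = 4845; 4845 < 7776? YES
  n = 21: C(21, 4) = 5985; 5985 < 7776? YES
  n = 22: C(22, 4) = 7315; 7315 < 7776? YES
  n = 23: C(23, 4) = 8855; 8855 < 7776? NO
The largest n with C(n, 4) < 7776 is n = 22 (where E[X] = 7315/7776 ≈ 0.94072). Hence R_6(4) > 22, i.e. R_6(4) ≥ 23.

Largest n = 22; hence R_6(4) > 22.


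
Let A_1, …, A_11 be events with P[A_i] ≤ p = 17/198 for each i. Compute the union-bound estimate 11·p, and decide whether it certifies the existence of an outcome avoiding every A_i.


Union bound: P[∪_{i=1}^{11} A_i] ≤ Σ_i P[A_i] ≤ 11·p = 11·(17/198) = 17/18.
Numerically: 17/18 ≈ 0.94444.
Is 17/18 < 1? YES.
Since P[∪ A_i] ≤ 17/18 < 1, the complement has P[∩ A_i^c] ≥ 1 − 17/18 = 1/18 > 0, so some outcome avoids every A_i.

11·p = 17/18 ≈ 0.94444; existence CERTIFIED by the union bound.


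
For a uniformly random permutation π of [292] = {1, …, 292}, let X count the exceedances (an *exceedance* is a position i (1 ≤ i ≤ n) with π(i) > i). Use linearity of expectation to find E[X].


Write X = Σ_{i=1}^{292} X_i, where X_i = 1_{π(i) > i}.
For each fixed i, π(i) is uniform over {1, …, 292} (marginal of a uniform permutation), so P[π(i) > i] = (n − i)/n. Summing: Σ_{i=1}^{292} (n − i)/n = (0 + 1 + … + 291)/292 = 292(292 − 1)/(2·292) = (292 − 1)/2.
Hence E[X] = Σ_{i=1}^{292} (292 − i)/292 = 291/2 ≈ 145.50000.

E[X] = 291/2 = 145.50000.


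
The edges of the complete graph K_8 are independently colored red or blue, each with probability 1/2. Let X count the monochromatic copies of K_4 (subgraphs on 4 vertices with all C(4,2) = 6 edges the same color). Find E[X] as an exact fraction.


Let X = Σ_S X_S over the C(8, 4) = 70 subsets S of size 4, where X_S = 1 if the K_4 on S is monochromatic.
For a fixed S, the K_4 on S has C(4, 2) = 6 edges. P[all 6 edges red] = (1/2)^6, and likewise for blue, so P[monochromatic] = 2·(1/2)^6 = 2^{1 − 6} = 1/32.
By linearity of expectation: E[X] = C(8, 4) · 2^{1 − 6} = 70 · 1/32 = 35/16.
Numerically: E[X] ≈ 2.187500.

E[X] = C(8,4)·2^(1−C(4,2)) = 35/16 ≈ 2.187500.


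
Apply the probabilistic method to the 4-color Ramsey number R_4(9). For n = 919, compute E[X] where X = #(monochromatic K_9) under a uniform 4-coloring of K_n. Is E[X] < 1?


E[X] = C(919, 9) · 4^{1 − 36} = 1238828681639563077558 · 4^{−35} = 1238828681639563077558/1180591620717411303424.
As a reduced fraction: E[X] = 619414340819781538779/590295810358705651712 ≈ 1.0493287.
Is E[X] < 1? NO.
Since E[X] ≥ 1, the first-moment bound is inconclusive at n = 919; it does NOT by itself certify R_4(9) > 919.

E[X] = 619414340819781538779/590295810358705651712 ≈ 1.0493287; E[X] ≥ 1; first-moment method inconclusive here.


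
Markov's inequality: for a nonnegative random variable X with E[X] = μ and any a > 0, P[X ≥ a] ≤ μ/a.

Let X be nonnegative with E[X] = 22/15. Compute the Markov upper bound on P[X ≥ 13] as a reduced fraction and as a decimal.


μ = E[X] = 22/15, a = 13.
Markov: P[X ≥ 13] ≤ μ/a = (22/15)/13 = 22/195.
Numerically: ≈ 0.113.
(Since a = 13 > μ = 1.467, the bound 22/195 is < 1 and informative.)

P[X ≥ 13] ≤ 22/195 ≈ 0.113.


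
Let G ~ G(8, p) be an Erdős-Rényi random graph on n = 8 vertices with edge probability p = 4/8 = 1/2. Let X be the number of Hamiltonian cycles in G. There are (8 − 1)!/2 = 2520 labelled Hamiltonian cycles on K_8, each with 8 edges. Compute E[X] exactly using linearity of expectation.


K_8 has (8 − 1)!/2 = 2520 labelled Hamiltonian cycles.
For each such Hamiltonian cycle H, let X_H = 1 if all 8 edges of H are present in G. Then P[X_H = 1] = p^{8} = (1/2)^{8} = 1/256.
Summing the indicators: E[X] = Σ_H E[X_H] = 2520 · p^{8} = 2520 · 1/256 = 315/32.
Numerically: E[X] ≈ 9.8438.

E[X] = 2520 · (1/2)^{8} = 315/32 ≈ 9.8438.


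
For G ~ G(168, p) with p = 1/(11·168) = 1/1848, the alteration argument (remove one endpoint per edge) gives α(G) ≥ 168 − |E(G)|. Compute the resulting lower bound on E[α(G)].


E[|E(G)|] = C(168, 2)·p = 14028 · (1/1848) = 167/22.
E[α(G)] ≥ n − E[|E(G)|] = 168 − 167/22 = 3529/22.
Numerically: ≈ 160.40909.
(This is only a lower bound; the true E[α(G)] may be larger.)

E[α(G)] ≥ 3529/22 ≈ 160.40909.


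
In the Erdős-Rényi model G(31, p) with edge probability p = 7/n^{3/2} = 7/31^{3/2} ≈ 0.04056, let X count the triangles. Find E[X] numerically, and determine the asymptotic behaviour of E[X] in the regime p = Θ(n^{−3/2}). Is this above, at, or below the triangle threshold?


Number of potential triangles: C(31, 3) = 4495.
Each occurs with probability p³ ≈ (0.04056)³ ≈ 6.670625e-05.
By linearity: E[X] = C(31, 3)·p³ ≈ 4495 · 6.670625e-05 ≈ 0.2998.
Since α = 3/2 > 1, p = c/n^{3/2} = o(1/n) is below the triangle threshold p ~ 1/n. Asymptotically E[X] ~ (c³/6)·n^{3(1−α)} = (7³/6)·n^{-1.5} → 0, so by Markov's inequality G has no triangles w.h.p.

E[X] ≈ 0.2998; in regime p = Θ(1/n^{3/2}) E[X] tends to 0 (below the triangle threshold p ~ 1/n).


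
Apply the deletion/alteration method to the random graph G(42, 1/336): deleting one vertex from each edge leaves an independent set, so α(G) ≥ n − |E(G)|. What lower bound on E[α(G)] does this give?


E[|E(G)|] = C(42, 2)·p = 861 · (1/336) = 41/16.
E[α(G)] ≥ n − E[|E(G)|] = 42 − 41/16 = 631/16.
Numerically: ≈ 39.438.
(This is only a lower bound; the true E[α(G)] may be larger.)

E[α(G)] ≥ 631/16 ≈ 39.438.


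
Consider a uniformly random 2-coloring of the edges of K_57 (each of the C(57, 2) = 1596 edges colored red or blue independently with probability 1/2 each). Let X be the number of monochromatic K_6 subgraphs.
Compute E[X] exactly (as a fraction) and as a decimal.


Let X = Σ_S X_S over the C(57, 6) = 36288252 subsets S of size 6, where X_S = 1 if the K_6 on S is monochromatic.
For a fixed S, the K_6 on S has C(6, 2) = 15 edges. P[all 15 edges red] = (1/2)^15, and likewise for blue, so P[monochromatic] = 2·(1/2)^15 = 2^{1 − 15} = 1/16384.
Summing: E[X] = C(57, 6) · 2^{1 − 15} = 36288252 · 1/16384 = 9072063/4096.
Numerically: E[X] ≈ 2214.85913.

E[X] = C(57,6)·2^(1−C(6,2)) = 9072063/4096 ≈ 2214.85913.


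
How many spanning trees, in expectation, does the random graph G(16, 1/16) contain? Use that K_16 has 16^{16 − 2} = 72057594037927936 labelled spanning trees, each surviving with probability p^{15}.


K_16 has 16^{16 − 2} = 72057594037927936 labelled spanning trees.
For each such spanning tree H, let X_H = 1 if all 15 edges of H are present in G. Then P[X_H = 1] = p^{15} = (1/16)^{15} = 1/1152921504606846976.
By linearity: E[X] = Σ_H E[X_H] = 72057594037927936 · p^{15} = 72057594037927936 · 1/1152921504606846976 = 1/16.
Numerically: E[X] ≈ 0.0625.

E[X] = 72057594037927936 · (1/16)^{15} = 1/16 ≈ 0.0625.


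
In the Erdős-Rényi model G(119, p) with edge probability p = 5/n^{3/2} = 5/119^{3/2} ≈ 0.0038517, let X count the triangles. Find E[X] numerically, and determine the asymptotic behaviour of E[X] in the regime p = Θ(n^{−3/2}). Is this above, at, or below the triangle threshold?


Number of potential triangles: C(119, 3) = 273819.
Each occurs with probability p³ ≈ (0.0038517)³ ≈ 5.7141112e-08.
By linearity: E[X] = C(119, 3)·p³ ≈ 273819 · 5.7141112e-08 ≈ 0.01565.
Since α = 3/2 > 1, p = c/n^{3/2} = o(1/n) is below the triangle threshold p ~ 1/n. Asymptotically E[X] ~ (c³/6)·n^{3(1−α)} = (5³/6)·n^{-1.5} → 0, so by Markov's inequality G has no triangles w.h.p.

E[X] ≈ 0.01565; in regime p = Θ(1/n^{3/2}) E[X] tends to 0 (below the triangle threshold p ~ 1/n).


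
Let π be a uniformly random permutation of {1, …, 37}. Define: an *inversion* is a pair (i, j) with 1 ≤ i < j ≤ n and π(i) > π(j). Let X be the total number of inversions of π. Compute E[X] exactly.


Write X = Σ X_I over the C(37, 2) = 666 pairs i < j, with X_I the indicator of one inversion.
There are 666 indicators.
For each fixed pair i < j, the values π(i) and π(j) are two distinct elements of {1, …, 37} in uniformly random order; by symmetry P[π(i) > π(j)] = 1/2.
By linearity: E[X] = 666 · (1/2) = C(37, 2) · (1/2) = 666/2 = 333 ≈ 333.000000.

E[X] = 333 = 333.000000.


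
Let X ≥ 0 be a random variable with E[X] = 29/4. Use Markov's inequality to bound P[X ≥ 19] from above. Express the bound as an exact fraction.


μ = E[X] = 29/4, a = 19.
Markov: P[X ≥ 19] ≤ μ/a = (29/4)/19 = 29/76.
Numerically: ≈ 0.381579.
(Since a = 19 > μ = 7.250000, the bound 29/76 is < 1 and informative.)

P[X ≥ 19] ≤ 29/76 ≈ 0.381579.


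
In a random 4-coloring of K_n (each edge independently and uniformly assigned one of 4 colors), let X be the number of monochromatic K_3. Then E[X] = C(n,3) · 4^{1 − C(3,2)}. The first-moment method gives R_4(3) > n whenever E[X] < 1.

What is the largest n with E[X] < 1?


We need C(n, 3) · 4^{1 − 3} < 1, i.e. C(n, 3) < 4^{3 − 1} = 16.
Check values of n near the boundary:
  n = 4: C(4, 3) = 4; 4 < 16? YES
  n = 5: C(5, 3) = 10; 10 < 16? YES
  n = 6: C(6, 3) = 20; 20 < 16? NO
The largest n with C(n, 3) < 16 is n = 5 (where E[X] = 5/8 ≈ 0.6250). Hence R_4(3) > 5, i.e. R_4(3) ≥ 6.

Largest n = 5; hence R_4(3) > 5.


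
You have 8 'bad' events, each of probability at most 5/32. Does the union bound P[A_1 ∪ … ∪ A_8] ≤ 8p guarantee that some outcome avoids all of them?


Union bound: P[∪_{i=1}^{8} A_i] ≤ Σ_i P[A_i] ≤ 8·p = 8·(5/32) = 5/4.
Numerically: 5/4 ≈ 1.250000.
Is 5/4 < 1? NO.
Since the bound 5/4 is ≥ 1, the union bound is uninformative here; it does NOT by itself certify existence.

8·p = 5/4 ≈ 1.250000; existence NOT certified by the union bound.


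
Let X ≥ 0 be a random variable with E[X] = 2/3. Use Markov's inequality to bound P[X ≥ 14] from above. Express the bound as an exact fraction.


μ = E[X] = 2/3, a = 14.
Markov: P[X ≥ 14] ≤ μ/a = (2/3)/14 = 1/21.
Numerically: ≈ 0.047619.
(Since a = 14 > μ = 0.666667, the bound 1/21 is < 1 and informative.)

P[X ≥ 14] ≤ 1/21 ≈ 0.047619.


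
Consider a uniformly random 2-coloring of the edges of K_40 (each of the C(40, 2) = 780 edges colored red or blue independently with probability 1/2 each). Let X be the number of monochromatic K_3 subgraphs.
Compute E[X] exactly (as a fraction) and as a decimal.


Let X = Σ_S X_S over the C(40, 3) = 9880 subsets S of size 3, where X_S = 1 if the K_3 on S is monochromatic.
For a fixed S, the K_3 on S has C(3, 2) = 3 edges. P[all 3 edges red] = (1/2)^3, and likewise for blue, so P[monochromatic] = 2·(1/2)^3 = 2^{1 − 3} = 1/4.
Summing: E[X] = C(40, 3) · 2^{1 − 3} = 9880 · 1/4 = 2470.
Numerically: E[X] ≈ 2470.000.

E[X] = C(40,3)·2^(1−C(3,2)) = 2470 ≈ 2470.000.


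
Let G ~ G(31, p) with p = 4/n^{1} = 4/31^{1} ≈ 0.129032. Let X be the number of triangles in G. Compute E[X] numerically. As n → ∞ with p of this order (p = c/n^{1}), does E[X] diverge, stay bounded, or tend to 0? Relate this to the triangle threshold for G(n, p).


Number of potential triangles: C(31, 3) = 4495.
Each occurs with probability p³ ≈ (0.129032)³ ≈ 2.14829982e-03.
By linearity: E[X] = C(31, 3)·p³ ≈ 4495 · 2.14829982e-03 ≈ 9.656608.
Here α = 1, so p = 4/n is exactly at the triangle threshold p ~ 1/n. Asymptotically E[X] → c³/6 = 4³/6 = 32/3 ≈ 10.666667, a bounded constant. In this regime the triangle count is asymptotically Poisson(c³/6).

E[X] ≈ 9.656608; in regime p = Θ(1/n^{1}) E[X] stays bounded (at the triangle threshold p ~ 1/n).


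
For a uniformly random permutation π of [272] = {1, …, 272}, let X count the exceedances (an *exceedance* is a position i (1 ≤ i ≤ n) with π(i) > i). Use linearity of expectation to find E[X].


Write X = Σ_{i=1}^{272} X_i, where X_i = 1_{π(i) > i}.
For each fixed i, π(i) is uniform over {1, …, 272} (marginal of a uniform permutation), so P[π(i) > i] = (n − i)/n. Summing: Σ_{i=1}^{272} (n − i)/n = (0 + 1 + … + 271)/272 = 272(272 − 1)/(2·272) = (272 − 1)/2.
Hence E[X] = Σ_{i=1}^{272} (272 − i)/272 = 271/2 ≈ 135.500.

E[X] = 271/2 = 135.500.


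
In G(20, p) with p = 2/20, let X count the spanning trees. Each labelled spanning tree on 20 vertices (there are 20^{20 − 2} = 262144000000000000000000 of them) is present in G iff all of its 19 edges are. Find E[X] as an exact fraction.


K_20 has 20^{20 − 2} = 262144000000000000000000 labelled spanning trees.
For each such spanning tree H, let X_H = 1 if all 19 edges of H are present in G. Then P[X_H = 1] = p^{19} = (1/10)^{19} = 1/10000000000000000000.
By linearity of expectation: E[X] = Σ_H E[X_H] = 262144000000000000000000 · p^{19} = 262144000000000000000000 · 1/10000000000000000000 = 131072/5.
Numerically: E[X] ≈ 26214.4.

E[X] = 262144000000000000000000 · (1/10)^{19} = 131072/5 ≈ 26214.4.


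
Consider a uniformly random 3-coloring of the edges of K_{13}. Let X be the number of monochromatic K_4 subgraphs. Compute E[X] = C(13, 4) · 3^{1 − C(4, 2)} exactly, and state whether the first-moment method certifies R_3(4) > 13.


E[X] = C(13, 4) · 3^{1 − 6} = 715 · 3^{−5} = 715/243.
As a reduced fraction: E[X] = 715/243 ≈ 2.942.
Is E[X] < 1? NO.
Since E[X] ≥ 1, the first-moment bound is inconclusive at n = 13; it does NOT by itself certify R_3(4) > 13.

E[X] = 715/243 ≈ 2.942; E[X] ≥ 1; first-moment method inconclusive here.


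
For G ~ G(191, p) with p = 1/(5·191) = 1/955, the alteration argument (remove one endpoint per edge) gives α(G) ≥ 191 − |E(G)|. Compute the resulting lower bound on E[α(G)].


E[|E(G)|] = C(191, 2)·p = 18145 · (1/955) = 19.
E[α(G)] ≥ n − E[|E(G)|] = 191 − 19 = 172.
Numerically: ≈ 172.000.
(This is only a lower bound; the true E[α(G)] may be larger.)

E[α(G)] ≥ 172 ≈ 172.000.


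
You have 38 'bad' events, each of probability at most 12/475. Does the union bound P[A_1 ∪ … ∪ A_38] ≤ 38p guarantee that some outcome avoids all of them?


Union bound: P[∪_{i=1}^{38} A_i] ≤ Σ_i P[A_i] ≤ 38·p = 38·(12/475) = 24/25.
Numerically: 24/25 ≈ 0.960.
Is 24/25 < 1? YES.
Since P[∪ A_i] ≤ 24/25 < 1, the complement has P[∩ A_i^c] ≥ 1 − 24/25 = 1/25 > 0, so some outcome avoids every A_i.

38·p = 24/25 ≈ 0.960; existence CERTIFIED by the union bound.


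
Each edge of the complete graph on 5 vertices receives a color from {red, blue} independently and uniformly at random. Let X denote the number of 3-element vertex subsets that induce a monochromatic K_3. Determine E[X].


Let X = Σ_S X_S over the C(5, 3) = 10 subsets S of size 3, where X_S = 1 if the K_3 on S is monochromatic.
For a fixed S, the K_3 on S has C(3, 2) = 3 edges. P[all 3 edges red] = (1/2)^3, and likewise for blue, so P[monochromatic] = 2·(1/2)^3 = 2^{1 − 3} = 1/4.
Summing: E[X] = C(5, 3) · 2^{1 − 3} = 10 · 1/4 = 5/2.
Numerically: E[X] ≈ 2.500000.

E[X] = C(5,3)·2^(1−C(3,2)) = 5/2 ≈ 2.500000.


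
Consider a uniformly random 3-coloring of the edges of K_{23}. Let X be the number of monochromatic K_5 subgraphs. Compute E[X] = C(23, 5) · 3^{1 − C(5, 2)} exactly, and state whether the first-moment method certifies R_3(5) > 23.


E[X] = C(23, 5) · 3^{1 − 10} = 33649 · 3^{−9} = 33649/19683.
As a reduced fraction: E[X] = 33649/19683 ≈ 1.710.
Is E[X] < 1? NO.
Since E[X] ≥ 1, the first-moment bound is inconclusive at n = 23; it does NOT by itself certify R_3(5) > 23.

E[X] = 33649/19683 ≈ 1.710; E[X] ≥ 1; first-moment method inconclusive here.


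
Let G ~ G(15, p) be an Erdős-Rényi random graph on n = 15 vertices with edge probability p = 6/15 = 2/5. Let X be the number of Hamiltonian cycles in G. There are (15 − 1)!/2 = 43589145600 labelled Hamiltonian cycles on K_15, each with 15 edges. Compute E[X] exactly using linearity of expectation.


K_15 has (15 − 1)!/2 = 43589145600 labelled Hamiltonian cycles.
For each such Hamiltonian cycle H, let X_H = 1 if all 15 edges of H are present in G. Then P[X_H = 1] = p^{15} = (2/5)^{15} = 32768/30517578125.
Summing the indicators: E[X] = Σ_H E[X_H] = 43589145600 · p^{15} = 43589145600 · 32768/30517578125 = 57133164920832/1220703125.
Numerically: E[X] ≈ 4.68e+04.

E[X] = 43589145600 · (2/5)^{15} = 57133164920832/1220703125 ≈ 4.68e+04.


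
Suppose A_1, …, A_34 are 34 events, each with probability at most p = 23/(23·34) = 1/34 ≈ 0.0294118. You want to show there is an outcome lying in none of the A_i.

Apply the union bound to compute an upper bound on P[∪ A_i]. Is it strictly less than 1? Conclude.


Union bound: P[∪_{i=1}^{34} A_i] ≤ Σ_i P[A_i] ≤ 34·p = 34·(1/34) = 1.
Numerically: 1 ≈ 1.0000000.
Is 1 < 1? NO.
Since the bound 1 is ≥ 1, the union bound is uninformative here; it does NOT by itself certify existence.

34·p = 1 ≈ 1.0000000; existence NOT certified by the union bound.


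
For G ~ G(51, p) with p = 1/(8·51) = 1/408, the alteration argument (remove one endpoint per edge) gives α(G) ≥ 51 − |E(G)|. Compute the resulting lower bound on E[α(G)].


E[|E(G)|] = C(51, 2)·p = 1275 · (1/408) = 25/8.
E[α(G)] ≥ n − E[|E(G)|] = 51 − 25/8 = 383/8.
Numerically: ≈ 47.875000.
(This is only a lower bound; the true E[α(G)] may be larger.)

E[α(G)] ≥ 383/8 ≈ 47.875000.


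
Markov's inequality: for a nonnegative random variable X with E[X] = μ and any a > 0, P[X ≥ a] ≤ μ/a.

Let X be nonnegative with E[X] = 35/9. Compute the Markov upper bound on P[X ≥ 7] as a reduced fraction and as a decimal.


μ = E[X] = 35/9, a = 7.
Markov: P[X ≥ 7] ≤ μ/a = (35/9)/7 = 5/9.
Numerically: ≈ 0.555556.
(Since a = 7 > μ = 3.888889, the bound 5/9 is < 1 and informative.)

P[X ≥ 7] ≤ 5/9 ≈ 0.555556.


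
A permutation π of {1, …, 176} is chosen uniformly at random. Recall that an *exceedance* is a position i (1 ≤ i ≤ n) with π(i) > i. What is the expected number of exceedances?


Write X = Σ_{i=1}^{176} X_i, where X_i = 1_{π(i) > i}.
For each fixed i, π(i) is uniform over {1, …, 176} (marginal of a uniform permutation), so P[π(i) > i] = (n − i)/n. Summing: Σ_{i=1}^{176} (n − i)/n = (0 + 1 + … + 175)/176 = 176(176 − 1)/(2·176) = (176 − 1)/2.
Hence E[X] = Σ_{i=1}^{176} (176 − i)/176 = 175/2 ≈ 87.500.

E[X] = 175/2 = 87.500.


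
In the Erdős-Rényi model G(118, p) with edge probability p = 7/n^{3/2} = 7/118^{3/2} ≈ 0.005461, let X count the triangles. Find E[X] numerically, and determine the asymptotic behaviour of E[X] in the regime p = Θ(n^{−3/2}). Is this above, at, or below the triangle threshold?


Number of potential triangles: C(118, 3) = 266916.
Each occurs with probability p³ ≈ (0.005461)³ ≈ 1.628640e-07.
By linearity: E[X] = C(118, 3)·p³ ≈ 266916 · 1.628640e-07 ≈ 0.0435.
Since α = 3/2 > 1, p = c/n^{3/2} = o(1/n) is below the triangle threshold p ~ 1/n. Asymptotically E[X] ~ (c³/6)·n^{3(1−α)} = (7³/6)·n^{-1.5} → 0, so by Markov's inequality G has no triangles w.h.p.

E[X] ≈ 0.0435; in regime p = Θ(1/n^{3/2}) E[X] tends to 0 (below the triangle threshold p ~ 1/n).


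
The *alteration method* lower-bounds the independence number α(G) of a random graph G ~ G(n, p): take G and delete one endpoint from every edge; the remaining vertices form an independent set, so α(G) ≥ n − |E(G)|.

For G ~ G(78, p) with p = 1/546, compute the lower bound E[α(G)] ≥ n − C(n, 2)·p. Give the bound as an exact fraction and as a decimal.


E[|E(G)|] = C(78, 2)·p = 3003 · (1/546) = 11/2.
E[α(G)] ≥ n − E[|E(G)|] = 78 − 11/2 = 145/2.
Numerically: ≈ 72.500.
(This is only a lower bound; the true E[α(G)] may be larger.)

E[α(G)] ≥ 145/2 ≈ 72.500.


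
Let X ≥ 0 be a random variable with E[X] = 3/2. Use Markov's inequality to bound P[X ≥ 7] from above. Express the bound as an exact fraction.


μ = E[X] = 3/2, a = 7.
Markov: P[X ≥ 7] ≤ μ/a = (3/2)/7 = 3/14.
Numerically: ≈ 0.2143.
(Since a = 7 > μ = 1.5000, the bound 3/14 is < 1 and informative.)

P[X ≥ 7] ≤ 3/14 ≈ 0.2143.


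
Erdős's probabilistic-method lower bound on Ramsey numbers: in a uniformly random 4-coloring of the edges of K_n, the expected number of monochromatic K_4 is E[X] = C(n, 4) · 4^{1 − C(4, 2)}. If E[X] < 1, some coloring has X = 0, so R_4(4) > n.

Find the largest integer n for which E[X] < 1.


We need C(n, 4) · 4^{1 − 6} < 1, i.e. C(n, 4) < 4^{6 − 1} = 1024.
Check values of n near the boundary:
  n = 8: C(8, 4) = 70; 70 < 1024? YES
  n = 9: C(9, 4) = 126; 126 < 1024? YES
  n = 10: C(10, 4) = 210; 210 < 1024? YES
  n = 11: C(11, 4) = 330; 330 < 1024? YES
  n = 12: C(12, 4) = 495; 495 < 1024? YES
  n = 13: C(13, 4) = 715; 715 < 1024? YES
  n = 14: C(14, 4) = 1001; 1001 < 1024? YES
  n = 15: C(15, 4) = 1365; 1365 < 1024? NO
  n = 16: C(16, 4) = 1820; 1820 < 1024? NO
  n = 17: C(17, 4) = 2380; 2380 < 1024? NO
The largest n with C(n, 4) < 1024 is n = 14 (where E[X] = 1001/1024 ≈ 0.977539). Hence R_4(4) > 14, i.e. R_4(4) ≥ 15.

Largest n = 14; hence R_4(4) > 14.


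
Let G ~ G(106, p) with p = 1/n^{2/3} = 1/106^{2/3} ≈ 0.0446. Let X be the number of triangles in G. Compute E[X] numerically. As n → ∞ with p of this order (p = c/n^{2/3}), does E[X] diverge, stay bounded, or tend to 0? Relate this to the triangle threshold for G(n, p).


Number of potential triangles: C(106, 3) = 192920.
Each occurs with probability p³ ≈ (0.0446)³ ≈ 8.89996e-05.
By linearity: E[X] = C(106, 3)·p³ ≈ 192920 · 8.89996e-05 ≈ 17.170.
Since α = 2/3 < 1, p = c/n^{2/3} ≫ 1/n is above the triangle threshold p ~ 1/n. Asymptotically E[X] ~ (c³/6)·n^{3(1−α)} = (1³/6)·n^{1} → ∞; triangles are abundant w.h.p.

E[X] ≈ 17.170; in regime p = Θ(1/n^{2/3}) E[X] diverges (above the triangle threshold p ~ 1/n).


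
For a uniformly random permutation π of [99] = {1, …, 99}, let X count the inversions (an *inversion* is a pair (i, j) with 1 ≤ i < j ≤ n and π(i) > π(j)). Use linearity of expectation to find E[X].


Write X = Σ X_I over the C(99, 2) = 4851 pairs i < j, with X_I the indicator of one inversion.
There are 4851 indicators.
For each fixed pair i < j, the values π(i) and π(j) are two distinct elements of {1, …, 99} in uniformly random order; by symmetry P[π(i) > π(j)] = 1/2.
By linearity: E[X] = 4851 · (1/2) = C(99, 2) · (1/2) = 4851/2 = 4851/2 ≈ 2425.50000.

E[X] = 4851/2 = 2425.50000.


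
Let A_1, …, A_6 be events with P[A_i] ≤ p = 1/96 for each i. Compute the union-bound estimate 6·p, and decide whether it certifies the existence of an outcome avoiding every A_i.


Union bound: P[∪_{i=1}^{6} A_i] ≤ Σ_i P[A_i] ≤ 6·p = 6·(1/96) = 1/16.
Numerically: 1/16 ≈ 0.0625.
Is 1/16 < 1? YES.
Since P[∪ A_i] ≤ 1/16 < 1, the complement has P[∩ A_i^c] ≥ 1 − 1/16 = 15/16 > 0, so some outcome avoids every A_i.

6·p = 1/16 ≈ 0.0625; existence CERTIFIED by the union bound.


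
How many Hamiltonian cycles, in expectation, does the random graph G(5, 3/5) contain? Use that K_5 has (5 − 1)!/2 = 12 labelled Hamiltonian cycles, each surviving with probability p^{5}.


K_5 has (5 − 1)!/2 = 12 labelled Hamiltonian cycles.
For each such Hamiltonian cycle H, let X_H = 1 if all 5 edges of H are present in G. Then P[X_H = 1] = p^{5} = (3/5)^{5} = 243/3125.
Summing the indicators: E[X] = Σ_H E[X_H] = 12 · p^{5} = 12 · 243/3125 = 2916/3125.
Numerically: E[X] ≈ 0.9331.

E[X] = 12 · (3/5)^{5} = 2916/3125 ≈ 0.9331.


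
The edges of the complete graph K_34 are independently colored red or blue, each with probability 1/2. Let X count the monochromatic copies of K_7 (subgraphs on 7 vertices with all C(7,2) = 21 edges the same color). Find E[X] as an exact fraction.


Let X = Σ_S X_S over the C(34, 7) = 5379616 subsets S of size 7, where X_S = 1 if the K_7 on S is monochromatic.
For a fixed S, the K_7 on S has C(7, 2) = 21 edges. P[all 21 edges red] = (1/2)^21, and likewise for blue, so P[monochromatic] = 2·(1/2)^21 = 2^{1 − 21} = 1/1048576.
Summing: E[X] = C(34, 7) · 2^{1 − 21} = 5379616 · 1/1048576 = 168113/32768.
Numerically: E[X] ≈ 5.130.

E[X] = C(34,7)·2^(1−C(7,2)) = 168113/32768 ≈ 5.130.


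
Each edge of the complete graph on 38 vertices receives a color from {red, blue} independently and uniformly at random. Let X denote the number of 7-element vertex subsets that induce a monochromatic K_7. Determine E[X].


Let X = Σ_S X_S over the C(38, 7) = 12620256 subsets S of size 7, where X_S = 1 if the K_7 on S is monochromatic.
For a fixed S, the K_7 on S has C(7, 2) = 21 edges. P[all 21 edges red] = (1/2)^21, and likewise for blue, so P[monochromatic] = 2·(1/2)^21 = 2^{1 − 21} = 1/1048576.
By linearity of expectation: E[X] = C(38, 7) · 2^{1 − 21} = 12620256 · 1/1048576 = 394383/32768.
Numerically: E[X] ≈ 12.036.

E[X] = C(38,7)·2^(1−C(7,2)) = 394383/32768 ≈ 12.036.


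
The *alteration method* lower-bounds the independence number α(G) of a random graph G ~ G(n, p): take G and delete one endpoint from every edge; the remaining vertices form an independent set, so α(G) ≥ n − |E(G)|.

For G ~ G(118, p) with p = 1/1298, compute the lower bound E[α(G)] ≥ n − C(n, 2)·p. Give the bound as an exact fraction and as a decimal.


E[|E(G)|] = C(118, 2)·p = 6903 · (1/1298) = 117/22.
E[α(G)] ≥ n − E[|E(G)|] = 118 − 117/22 = 2479/22.
Numerically: ≈ 112.68182.
(This is only a lower bound; the true E[α(G)] may be larger.)

E[α(G)] ≥ 2479/22 ≈ 112.68182.


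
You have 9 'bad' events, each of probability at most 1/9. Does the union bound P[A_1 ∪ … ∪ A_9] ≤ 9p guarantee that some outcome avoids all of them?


Union bound: P[∪_{i=1}^{9} A_i] ≤ Σ_i P[A_i] ≤ 9·p = 9·(1/9) = 1.
Numerically: 1 ≈ 1.0000000.
Is 1 < 1? NO.
Since the bound 1 is ≥ 1, the union bound is uninformative here; it does NOT by itself certify existence.

9·p = 1 ≈ 1.0000000; existence NOT certified by the union bound.


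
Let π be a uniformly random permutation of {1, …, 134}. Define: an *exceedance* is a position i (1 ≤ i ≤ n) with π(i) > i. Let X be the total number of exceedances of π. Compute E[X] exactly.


Write X = Σ_{i=1}^{134} X_i, where X_i = 1_{π(i) > i}.
For each fixed i, π(i) is uniform over {1, …, 134} (marginal of a uniform permutation), so P[π(i) > i] = (n − i)/n. Summing: Σ_{i=1}^{134} (n − i)/n = (0 + 1 + … + 133)/134 = 134(134 − 1)/(2·134) = (134 − 1)/2.
Hence E[X] = Σ_{i=1}^{134} (134 − i)/134 = 133/2 ≈ 66.5000.

E[X] = 133/2 = 66.5000.


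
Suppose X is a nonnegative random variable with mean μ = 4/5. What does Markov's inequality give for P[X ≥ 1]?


μ = E[X] = 4/5, a = 1.
Markov: P[X ≥ 1] ≤ μ/a = (4/5)/1 = 4/5.
Numerically: ≈ 0.800000.
(Since a = 1 > μ = 0.800000, the bound 4/5 is < 1 and informative.)

P[X ≥ 1] ≤ 4/5 ≈ 0.800000.


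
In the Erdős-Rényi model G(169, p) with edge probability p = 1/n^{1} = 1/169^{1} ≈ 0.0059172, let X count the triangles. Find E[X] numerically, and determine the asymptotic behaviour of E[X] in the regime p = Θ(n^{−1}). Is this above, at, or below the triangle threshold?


Number of potential triangles: C(169, 3) = 790244.
Each occurs with probability p³ ≈ (0.0059172)³ ≈ 2.0717621e-07.
By linearity: E[X] = C(169, 3)·p³ ≈ 790244 · 2.0717621e-07 ≈ 0.16372.
Here α = 1, so p = 1/n is exactly at the triangle threshold p ~ 1/n. Asymptotically E[X] → c³/6 = 1³/6 = 1/6 ≈ 0.16667, a bounded constant. In this regime the triangle count is asymptotically Poisson(c³/6).

E[X] ≈ 0.16372; in regime p = Θ(1/n^{1}) E[X] stays bounded (at the triangle threshold p ~ 1/n).


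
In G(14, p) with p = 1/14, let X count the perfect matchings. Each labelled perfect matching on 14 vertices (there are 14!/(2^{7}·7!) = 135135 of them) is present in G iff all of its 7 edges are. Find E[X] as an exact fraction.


K_14 has 14!/(2^{7}·7!) = 135135 labelled perfect matchings.
For each such perfect matching H, let X_H = 1 if all 7 edges of H are present in G. Then P[X_H = 1] = p^{7} = (1/14)^{7} = 1/105413504.
By linearity of expectation: E[X] = Σ_H E[X_H] = 135135 · p^{7} = 135135 · 1/105413504 = 19305/15059072.
Numerically: E[X] ≈ 0.00128195.

E[X] = 135135 · (1/14)^{7} = 19305/15059072 ≈ 0.00128195.


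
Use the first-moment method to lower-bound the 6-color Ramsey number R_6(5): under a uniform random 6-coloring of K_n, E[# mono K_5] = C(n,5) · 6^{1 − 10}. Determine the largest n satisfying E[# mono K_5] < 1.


We need C(n, 5) · 6^{1 − 10} < 1, i.e. C(n, 5) < 6^{10 − 1} = 10077696.
Check values of n near the boundary:
  n = 61: C(61, 5) = 5949147; 5949147 < 10077696? YES
  n = 62: C(62, 5) = 6471002; 6471002 < 10077696? YES
  n = 63: C(63, 5) = 7028847; 7028847 < 10077696? YES
  n = 64: C(64, 5) = 7624512; 7624512 < 10077696? YES
  n = 65: C(65, 5) = 8259888; 8259888 < 10077696? YES
  n = 66: C(66, 5) = 8936928; 8936928 < 10077696? YES
  n = 67: C(67, 5) = 9657648; 9657648 < 10077696? YES
  n = 68: C(68, 5) = 10424128; 10424128 < 10077696? NO
The largest n with C(n, 5) < 10077696 is n = 67 (where E[X] = 67067/69984 ≈ 0.95832). Hence R_6(5) > 67, i.e. R_6(5) ≥ 68.

Largest n = 67; hence R_6(5) > 67.


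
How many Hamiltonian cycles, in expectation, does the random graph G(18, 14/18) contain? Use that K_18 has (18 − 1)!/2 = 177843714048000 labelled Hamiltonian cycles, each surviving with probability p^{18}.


K_18 has (18 − 1)!/2 = 177843714048000 labelled Hamiltonian cycles.
For each such Hamiltonian cycle H, let X_H = 1 if all 18 edges of H are present in G. Then P[X_H = 1] = p^{18} = (7/9)^{18} = 1628413597910449/150094635296999121.
By linearity: E[X] = Σ_H E[X_H] = 177843714048000 · p^{18} = 177843714048000 · 1628413597910449/150094635296999121 = 397260798708725298034688000/205891132094649.
Numerically: E[X] ≈ 1.93e+12.

E[X] = 177843714048000 · (7/9)^{18} = 397260798708725298034688000/205891132094649 ≈ 1.93e+12.


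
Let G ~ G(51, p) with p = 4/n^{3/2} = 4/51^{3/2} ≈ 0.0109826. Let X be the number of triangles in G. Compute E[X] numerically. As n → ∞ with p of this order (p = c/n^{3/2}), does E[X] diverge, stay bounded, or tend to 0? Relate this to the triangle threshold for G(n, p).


Number of potential triangles: C(51, 3) = 20825.
Each occurs with probability p³ ≈ (0.0109826)³ ≈ 1.32468977e-06.
By linearity: E[X] = C(51, 3)·p³ ≈ 20825 · 1.32468977e-06 ≈ 0.027587.
Since α = 3/2 > 1, p = c/n^{3/2} = o(1/n) is below the triangle threshold p ~ 1/n. Asymptotically E[X] ~ (c³/6)·n^{3(1−α)} = (4³/6)·n^{-1.5} → 0, so by Markov's inequality G has no triangles w.h.p.

E[X] ≈ 0.027587; in regime p = Θ(1/n^{3/2}) E[X] tends to 0 (below the triangle threshold p ~ 1/n).


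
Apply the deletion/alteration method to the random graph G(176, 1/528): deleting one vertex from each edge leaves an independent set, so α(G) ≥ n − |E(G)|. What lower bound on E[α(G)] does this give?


E[|E(G)|] = C(176, 2)·p = 15400 · (1/528) = 175/6.
E[α(G)] ≥ n − E[|E(G)|] = 176 − 175/6 = 881/6.
Numerically: ≈ 146.833.
(This is only a lower bound; the true E[α(G)] may be larger.)

E[α(G)] ≥ 881/6 ≈ 146.833.


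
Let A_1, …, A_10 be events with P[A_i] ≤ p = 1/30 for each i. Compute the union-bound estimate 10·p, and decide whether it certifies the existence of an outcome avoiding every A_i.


Union bound: P[∪_{i=1}^{10} A_i] ≤ Σ_i P[A_i] ≤ 10·p = 10·(1/30) = 1/3.
Numerically: 1/3 ≈ 0.3333.
Is 1/3 < 1? YES.
Since P[∪ A_i] ≤ 1/3 < 1, the complement has P[∩ A_i^c] ≥ 1 − 1/3 = 2/3 > 0, so some outcome avoids every A_i.

10·p = 1/3 ≈ 0.3333; existence CERTIFIED by the union bound.


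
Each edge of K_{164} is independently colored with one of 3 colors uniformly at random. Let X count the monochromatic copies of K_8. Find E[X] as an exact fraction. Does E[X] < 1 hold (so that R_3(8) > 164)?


E[X] = C(164, 8) · 3^{1 − 28} = 10912535409348 · 3^{−27} = 10912535409348/7625597484987.
As a reduced fraction: E[X] = 404167978124/282429536481 ≈ 1.43104.
Is E[X] < 1? NO.
Since E[X] ≥ 1, the first-moment bound is inconclusive at n = 164; it does NOT by itself certify R_3(8) > 164.

E[X] = 404167978124/282429536481 ≈ 1.43104; E[X] ≥ 1; first-moment method inconclusive here.


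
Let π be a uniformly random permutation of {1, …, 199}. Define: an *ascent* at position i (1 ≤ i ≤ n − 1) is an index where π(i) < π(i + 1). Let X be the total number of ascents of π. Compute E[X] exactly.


Write X = Σ X_I over i = 1, …, 198, with X_I the indicator of one ascent.
There are 198 indicators.
For each fixed i, the pair (π(i), π(i+1)) is a uniformly random ordered pair of distinct values from {1, …, 199}; by symmetry P[π(i) < π(i+1)] = 1/2.
By linearity: E[X] = 198 · (1/2) = (199 − 1) · (1/2) = 99 ≈ 99.000.

E[X] = 99 = 99.000.


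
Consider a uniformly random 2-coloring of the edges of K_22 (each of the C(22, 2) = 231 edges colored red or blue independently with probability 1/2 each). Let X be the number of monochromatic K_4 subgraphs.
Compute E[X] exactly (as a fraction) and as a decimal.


Let X = Σ_S X_S over the C(22, 4) = 7315 subsets S of size 4, where X_S = 1 if the K_4 on S is monochromatic.
For a fixed S, the K_4 on S has C(4, 2) = 6 edges. P[all 6 edges red] = (1/2)^6, and likewise for blue, so P[monochromatic] = 2·(1/2)^6 = 2^{1 − 6} = 1/32.
By linearity of expectation: E[X] = C(22, 4) · 2^{1 − 6} = 7315 · 1/32 = 7315/32.
Numerically: E[X] ≈ 228.59375.

E[X] = C(22,4)·2^(1−C(4,2)) = 7315/32 ≈ 228.59375.


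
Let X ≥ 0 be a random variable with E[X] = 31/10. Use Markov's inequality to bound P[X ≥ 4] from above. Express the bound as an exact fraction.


μ = E[X] = 31/10, a = 4.
Markov: P[X ≥ 4] ≤ μ/a = (31/10)/4 = 31/40.
Numerically: ≈ 0.7750.
(Since a = 4 > μ = 3.1000, the bound 31/40 is < 1 and informative.)

P[X ≥ 4] ≤ 31/40 ≈ 0.7750.


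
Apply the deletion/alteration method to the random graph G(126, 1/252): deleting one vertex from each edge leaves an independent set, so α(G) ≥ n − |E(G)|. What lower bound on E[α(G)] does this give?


E[|E(G)|] = C(126, 2)·p = 7875 · (1/252) = 125/4.
E[α(G)] ≥ n − E[|E(G)|] = 126 − 125/4 = 379/4.
Numerically: ≈ 94.750.
(This is only a lower bound; the true E[α(G)] may be larger.)

E[α(G)] ≥ 379/4 ≈ 94.750.


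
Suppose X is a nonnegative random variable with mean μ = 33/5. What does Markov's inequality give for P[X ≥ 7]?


μ = E[X] = 33/5, a = 7.
Markov: P[X ≥ 7] ≤ μ/a = (33/5)/7 = 33/35.
Numerically: ≈ 0.9429.
(Since a = 7 > μ = 6.6000, the bound 33/35 is < 1 and informative.)

P[X ≥ 7] ≤ 33/35 ≈ 0.9429.


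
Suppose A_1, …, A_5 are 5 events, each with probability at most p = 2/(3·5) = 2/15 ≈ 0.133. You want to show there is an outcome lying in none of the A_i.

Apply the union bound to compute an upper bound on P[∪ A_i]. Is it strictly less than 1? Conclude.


Union bound: P[∪_{i=1}^{5} A_i] ≤ Σ_i P[A_i] ≤ 5·p = 5·(2/15) = 2/3.
Numerically: 2/3 ≈ 0.667.
Is 2/3 < 1? YES.
Since P[∪ A_i] ≤ 2/3 < 1, the complement has P[∩ A_i^c] ≥ 1 − 2/3 = 1/3 > 0, so some outcome avoids every A_i.

5·p = 2/3 ≈ 0.667; existence CERTIFIED by the union bound.


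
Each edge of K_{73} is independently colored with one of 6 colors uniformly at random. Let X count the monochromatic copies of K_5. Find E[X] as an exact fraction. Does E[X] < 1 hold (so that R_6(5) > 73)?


E[X] = C(73, 5) · 6^{1 − 10} = 15020334 · 6^{−9} = 15020334/10077696.
As a reduced fraction: E[X] = 834463/559872 ≈ 1.4905.
Is E[X] < 1? NO.
Since E[X] ≥ 1, the first-moment bound is inconclusive at n = 73; it does NOT by itself certify R_6(5) > 73.

E[X] = 834463/559872 ≈ 1.4905; E[X] ≥ 1; first-moment method inconclusive here.


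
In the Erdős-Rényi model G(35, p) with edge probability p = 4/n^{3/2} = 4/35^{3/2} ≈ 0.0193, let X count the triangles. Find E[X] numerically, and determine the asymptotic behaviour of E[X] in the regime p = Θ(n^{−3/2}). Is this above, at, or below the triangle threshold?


Number of potential triangles: C(35, 3) = 6545.
Each occurs with probability p³ ≈ (0.0193)³ ≈ 7.20898e-06.
By linearity: E[X] = C(35, 3)·p³ ≈ 6545 · 7.20898e-06 ≈ 0.047.
Since α = 3/2 > 1, p = c/n^{3/2} = o(1/n) is below the triangle threshold p ~ 1/n. Asymptotically E[X] ~ (c³/6)·n^{3(1−α)} = (4³/6)·n^{-1.5} → 0, so by Markov's inequality G has no triangles w.h.p.

E[X] ≈ 0.047; in regime p = Θ(1/n^{3/2}) E[X] tends to 0 (below the triangle threshold p ~ 1/n).


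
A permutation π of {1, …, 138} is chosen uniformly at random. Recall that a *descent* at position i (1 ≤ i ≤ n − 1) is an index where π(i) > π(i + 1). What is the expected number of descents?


Write X = Σ X_I over i = 1, …, 137, with X_I the indicator of one descent.
There are 137 indicators.
For each fixed i, the pair (π(i), π(i+1)) is a uniformly random ordered pair of distinct values from {1, …, 138}; by symmetry P[π(i) > π(i+1)] = 1/2.
By linearity: E[X] = 137 · (1/2) = (138 − 1) · (1/2) = 137/2 ≈ 68.500000.

E[X] = 137/2 = 68.500000.


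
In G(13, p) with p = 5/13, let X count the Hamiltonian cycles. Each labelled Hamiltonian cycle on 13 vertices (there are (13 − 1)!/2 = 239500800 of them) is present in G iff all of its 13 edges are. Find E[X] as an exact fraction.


K_13 has (13 − 1)!/2 = 239500800 labelled Hamiltonian cycles.
For each such Hamiltonian cycle H, let X_H = 1 if all 13 edges of H are present in G. Then P[X_H = 1] = p^{13} = (5/13)^{13} = 1220703125/302875106592253.
Summing the indicators: E[X] = Σ_H E[X_H] = 239500800 · p^{13} = 239500800 · 1220703125/302875106592253 = 292359375000000000/302875106592253.
Numerically: E[X] ≈ 965.3.

E[X] = 239500800 · (5/13)^{13} = 292359375000000000/302875106592253 ≈ 965.3.


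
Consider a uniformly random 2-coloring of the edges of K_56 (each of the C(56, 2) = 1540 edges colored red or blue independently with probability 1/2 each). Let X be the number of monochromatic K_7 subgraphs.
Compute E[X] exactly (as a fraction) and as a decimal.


Let X = Σ_S X_S over the C(56, 7) = 231917400 subsets S of size 7, where X_S = 1 if the K_7 on S is monochromatic.
For a fixed S, the K_7 on S has C(7, 2) = 21 edges. P[all 21 edges red] = (1/2)^21, and likewise for blue, so P[monochromatic] = 2·(1/2)^21 = 2^{1 − 21} = 1/1048576.
By linearity of expectation: E[X] = C(56, 7) · 2^{1 − 21} = 231917400 · 1/1048576 = 28989675/131072.
Numerically: E[X] ≈ 221.174.

E[X] = C(56,7)·2^(1−C(7,2)) = 28989675/131072 ≈ 221.174.
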